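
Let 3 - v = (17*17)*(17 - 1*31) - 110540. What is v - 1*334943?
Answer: -220354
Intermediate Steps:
v = 114589 (v = 3 - ((17*17)*(17 - 1*31) - 110540) = 3 - (289*(17 - 31) - 110540) = 3 - (289*(-14) - 110540) = 3 - (-4046 - 110540) = 3 - 1*(-114586) = 3 + 114586 = 114589)
v - 1*334943 = 114589 - 1*334943 = 114589 - 334943 = -220354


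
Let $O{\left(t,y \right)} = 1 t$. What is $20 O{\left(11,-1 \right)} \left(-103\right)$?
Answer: $-22660$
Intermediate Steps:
$O{\left(t,y \right)} = t$
$20 O{\left(11,-1 \right)} \left(-103\right) = 20 \cdot 11 \left(-103\right) = 220 \left(-103\right) = -22660$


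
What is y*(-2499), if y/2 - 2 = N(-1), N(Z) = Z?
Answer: -4998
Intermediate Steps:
y = 2 (y = 4 + 2*(-1) = 4 - 2 = 2)
y*(-2499) = 2*(-2499) = -4998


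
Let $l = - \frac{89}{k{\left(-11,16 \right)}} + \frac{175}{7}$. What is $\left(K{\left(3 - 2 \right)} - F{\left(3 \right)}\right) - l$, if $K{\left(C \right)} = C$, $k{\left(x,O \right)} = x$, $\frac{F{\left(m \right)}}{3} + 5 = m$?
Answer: $- \frac{287}{11} \approx -26.091$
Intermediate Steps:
$F{\left(m \right)} = -15 + 3 m$
$l = \frac{364}{11}$ ($l = - \frac{89}{-11} + \frac{175}{7} = \left(-89\right) \left(- \frac{1}{11}\right) + 175 \cdot \frac{1}{7} = \frac{89}{11} + 25 = \frac{364}{11} \approx 33.091$)
$\left(K{\left(3 - 2 \right)} - F{\left(3 \right)}\right) - l = \left(\left(3 - 2\right) - \left(-15 + 3 \cdot 3\right)\right) - \frac{364}{11} = \left(\left(3 - 2\right) - \left(-15 + 9\right)\right) - \frac{364}{11} = \left(1 - -6\right) - \frac{364}{11} = \left(1 + 6\right) - \frac{364}{11} = 7 - \frac{364}{11} = - \frac{287}{11}$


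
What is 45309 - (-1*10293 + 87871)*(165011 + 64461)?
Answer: -17801933507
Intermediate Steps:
45309 - (-1*10293 + 87871)*(165011 + 64461) = 45309 - (-10293 + 87871)*229472 = 45309 - 77578*229472 = 45309 - 1*17801978816 = 45309 - 17801978816 = -17801933507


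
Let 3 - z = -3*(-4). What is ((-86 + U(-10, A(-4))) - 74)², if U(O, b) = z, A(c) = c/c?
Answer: 28561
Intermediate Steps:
A(c) = 1
z = -9 (z = 3 - (-3)*(-4) = 3 - 1*12 = 3 - 12 = -9)
U(O, b) = -9
((-86 + U(-10, A(-4))) - 74)² = ((-86 - 9) - 74)² = (-95 - 74)² = (-169)² = 28561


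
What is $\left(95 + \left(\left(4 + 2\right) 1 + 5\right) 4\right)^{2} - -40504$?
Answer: $59825$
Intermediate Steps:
$\left(95 + \left(\left(4 + 2\right) 1 + 5\right) 4\right)^{2} - -40504 = \left(95 + \left(6 \cdot 1 + 5\right) 4\right)^{2} + 40504 = \left(95 + \left(6 + 5\right) 4\right)^{2} + 40504 = \left(95 + 11 \cdot 4\right)^{2} + 40504 = \left(95 + 44\right)^{2} + 40504 = 139^{2} + 40504 = 19321 + 40504 = 59825$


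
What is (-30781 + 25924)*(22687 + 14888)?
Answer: -182501775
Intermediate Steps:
(-30781 + 25924)*(22687 + 14888) = -4857*37575 = -182501775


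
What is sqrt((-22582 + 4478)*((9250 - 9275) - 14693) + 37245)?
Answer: 3*sqrt(29610213) ≈ 16325.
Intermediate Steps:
sqrt((-22582 + 4478)*((9250 - 9275) - 14693) + 37245) = sqrt(-18104*(-25 - 14693) + 37245) = sqrt(-18104*(-14718) + 37245) = sqrt(266454672 + 37245) = sqrt(266491917) = 3*sqrt(29610213)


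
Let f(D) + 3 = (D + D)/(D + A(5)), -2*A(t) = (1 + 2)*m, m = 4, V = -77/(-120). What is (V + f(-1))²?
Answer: 3031081/705600 ≈ 4.2957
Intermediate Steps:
V = 77/120 (V = -77*(-1/120) = 77/120 ≈ 0.64167)
A(t) = -6 (A(t) = -(1 + 2)*4/2 = -3*4/2 = -½*12 = -6)
f(D) = -3 + 2*D/(-6 + D) (f(D) = -3 + (D + D)/(D - 6) = -3 + (2*D)/(-6 + D) = -3 + 2*D/(-6 + D))
(V + f(-1))² = (77/120 + (18 - 1*(-1))/(-6 - 1))² = (77/120 + (18 + 1)/(-7))² = (77/120 - ⅐*19)² = (77/120 - 19/7)² = (-1741/840)² = 3031081/705600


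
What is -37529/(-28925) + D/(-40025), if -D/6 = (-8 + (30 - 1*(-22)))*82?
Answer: 17026133/9261785 ≈ 1.8383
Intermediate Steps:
D = -21648 (D = -6*(-8 + (30 - 1*(-22)))*82 = -6*(-8 + (30 + 22))*82 = -6*(-8 + 52)*82 = -264*82 = -6*3608 = -21648)
-37529/(-28925) + D/(-40025) = -37529/(-28925) - 21648/(-40025) = -37529*(-1/28925) - 21648*(-1/40025) = 37529/28925 + 21648/40025 = 17026133/9261785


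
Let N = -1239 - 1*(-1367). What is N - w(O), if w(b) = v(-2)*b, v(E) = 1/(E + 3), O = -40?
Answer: 168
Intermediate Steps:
v(E) = 1/(3 + E)
w(b) = b (w(b) = b/(3 - 2) = b/1 = 1*b = b)
N = 128 (N = -1239 + 1367 = 128)
N - w(O) = 128 - 1*(-40) = 128 + 40 = 168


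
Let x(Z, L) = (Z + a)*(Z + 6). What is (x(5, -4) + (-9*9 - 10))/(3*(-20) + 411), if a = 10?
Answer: 74/351 ≈ 0.21083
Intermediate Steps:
x(Z, L) = (6 + Z)*(10 + Z) (x(Z, L) = (Z + 10)*(Z + 6) = (10 + Z)*(6 + Z) = (6 + Z)*(10 + Z))
(x(5, -4) + (-9*9 - 10))/(3*(-20) + 411) = ((60 + 5**2 + 16*5) + (-9*9 - 10))/(3*(-20) + 411) = ((60 + 25 + 80) + (-81 - 10))/(-60 + 411) = (165 - 91)/351 = 74*(1/351) = 74/351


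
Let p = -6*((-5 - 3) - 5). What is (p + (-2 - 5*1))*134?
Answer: 9514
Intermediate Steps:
p = 78 (p = -6*(-8 - 5) = -6*(-13) = 78)
(p + (-2 - 5*1))*134 = (78 + (-2 - 5*1))*134 = (78 + (-2 - 5))*134 = (78 - 7)*134 = 71*134 = 9514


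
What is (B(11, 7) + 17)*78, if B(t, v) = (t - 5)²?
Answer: 4134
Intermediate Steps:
B(t, v) = (-5 + t)²
(B(11, 7) + 17)*78 = ((-5 + 11)² + 17)*78 = (6² + 17)*78 = (36 + 17)*78 = 53*78 = 4134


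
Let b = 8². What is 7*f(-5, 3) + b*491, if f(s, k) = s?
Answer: 31389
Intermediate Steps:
b = 64
7*f(-5, 3) + b*491 = 7*(-5) + 64*491 = -35 + 31424 = 31389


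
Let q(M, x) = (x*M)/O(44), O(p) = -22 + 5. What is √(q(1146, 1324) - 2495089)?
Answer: I*√746874889/17 ≈ 1607.6*I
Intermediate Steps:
O(p) = -17
q(M, x) = -M*x/17 (q(M, x) = (x*M)/(-17) = (M*x)*(-1/17) = -M*x/17)
√(q(1146, 1324) - 2495089) = √(-1/17*1146*1324 - 2495089) = √(-1517304/17 - 2495089) = √(-43933817/17) = I*√746874889/17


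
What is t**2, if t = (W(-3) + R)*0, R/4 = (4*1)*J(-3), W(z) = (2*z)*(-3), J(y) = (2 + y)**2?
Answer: 0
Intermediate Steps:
W(z) = -6*z
R = 16 (R = 4*((4*1)*(2 - 3)**2) = 4*(4*(-1)**2) = 4*(4*1) = 4*4 = 16)
t = 0 (t = (-6*(-3) + 16)*0 = (18 + 16)*0 = 34*0 = 0)
t**2 = 0**2 = 0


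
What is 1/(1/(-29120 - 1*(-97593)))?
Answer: 68473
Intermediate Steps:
1/(1/(-29120 - 1*(-97593))) = 1/(1/(-29120 + 97593)) = 1/(1/68473) = 68473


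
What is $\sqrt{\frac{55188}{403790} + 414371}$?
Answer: $\frac{\sqrt{16890426805710905}}{201895} \approx 643.72$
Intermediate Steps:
$\sqrt{\frac{55188}{403790} + 414371} = \sqrt{55188 \cdot \frac{1}{403790} + 414371} = \sqrt{\frac{27594}{201895} + 414371} = \sqrt{\frac{83659460639}{201895}} = \frac{\sqrt{16890426805710905}}{201895}$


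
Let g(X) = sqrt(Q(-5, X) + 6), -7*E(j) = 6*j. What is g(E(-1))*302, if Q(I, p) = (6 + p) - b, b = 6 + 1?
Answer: 302*sqrt(287)/7 ≈ 730.89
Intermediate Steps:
E(j) = -6*j/7
b = 7
Q(I, p) = -1 + p (Q(I, p) = (6 + p) - 1*7 = (6 + p) - 7 = -1 + p)
g(X) = sqrt(5 + X) (g(X) = sqrt((-1 + X) + 6) = sqrt(5 + X))
g(E(-1))*302 = sqrt(5 - 6/7*(-1))*302 = sqrt(5 + 6/7)*302 = sqrt(41/7)*302 = (sqrt(287)/7)*302 = 302*sqrt(287)/7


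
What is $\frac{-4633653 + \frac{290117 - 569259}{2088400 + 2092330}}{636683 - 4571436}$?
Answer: $\frac{9686026192916}{8225069954845} \approx 1.1776$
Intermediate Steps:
$\frac{-4633653 + \frac{290117 - 569259}{2088400 + 2092330}}{636683 - 4571436} = \frac{-4633653 - \frac{279142}{4180730}}{-3934753} = \left(-4633653 - \frac{139571}{2090365}\right) \left(- \frac{1}{3934753}\right) = \left(- \frac{9686026192916}{2090365}\right) \left(- \frac{1}{3934753}\right) = \frac{9686026192916}{8225069954845}$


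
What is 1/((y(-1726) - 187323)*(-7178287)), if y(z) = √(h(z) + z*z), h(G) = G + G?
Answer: 187323/251864058549602335 + 2*√743906/251864058549602335 ≈ 7.5060e-13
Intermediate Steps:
h(G) = 2*G
y(z) = √(z² + 2*z) (y(z) = √(2*z + z*z) = √(2*z + z²) = √(z² + 2*z))
1/((y(-1726) - 187323)*(-7178287)) = 1/(√(-1726*(2 - 1726)) - 187323*(-7178287)) = -1/7178287/(√(-1726*(-1724)) - 187323) = -1/7178287/(√2975624 - 187323) = -1/7178287/(2*√743906 - 187323) = -1/7178287/(-187323 + 2*√743906) = -1/(7178287*(-187323 + 2*√743906))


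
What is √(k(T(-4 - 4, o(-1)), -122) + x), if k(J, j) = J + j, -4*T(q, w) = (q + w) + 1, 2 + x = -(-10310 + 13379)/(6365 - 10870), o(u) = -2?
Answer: I*√9828373795/9010 ≈ 11.003*I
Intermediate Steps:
x = -5941/4505 (x = -2 - (-10310 + 13379)/(6365 - 10870) = -2 - 3069/(-4505) = -2 - 3069*(-1)/4505 = -2 - 1*(-3069/4505) = -2 + 3069/4505 = -5941/4505 ≈ -1.3188)
T(q, w) = -¼ - q/4 - w/4 (T(q, w) = -((q + w) + 1)/4 = -(1 + q + w)/4 = -¼ - q/4 - w/4)
√(k(T(-4 - 4, o(-1)), -122) + x) = √(((-¼ - (-4 - 4)/4 - ¼*(-2)) - 122) - 5941/4505) = √(((-¼ - ¼*(-8) + ½) - 122) - 5941/4505) = √(((-¼ + 2 + ½) - 122) - 5941/4505) = √((9/4 - 122) - 5941/4505) = √(-479/4 - 5941/4505) = √(-2181659/18020) = I*√9828373795/9010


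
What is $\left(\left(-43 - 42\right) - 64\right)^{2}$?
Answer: $22201$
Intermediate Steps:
$\left(\left(-43 - 42\right) - 64\right)^{2} = \left(-85 - 64\right)^{2} = \left(-149\right)^{2} = 22201$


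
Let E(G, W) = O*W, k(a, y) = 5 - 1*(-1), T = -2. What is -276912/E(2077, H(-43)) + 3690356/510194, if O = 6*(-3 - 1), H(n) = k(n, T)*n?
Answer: -411208877/10969171 ≈ -37.488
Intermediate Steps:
k(a, y) = 6 (k(a, y) = 5 + 1 = 6)
H(n) = 6*n
O = -24 (O = 6*(-4) = -24)
E(G, W) = -24*W
-276912/E(2077, H(-43)) + 3690356/510194 = -276912/((-144*(-43))) + 3690356/510194 = -276912/((-24*(-258))) + 3690356*(1/510194) = -276912/6192 + 1845178/255097 = -276912*1/6192 + 1845178/255097 = -1923/43 + 1845178/255097 = -411208877/10969171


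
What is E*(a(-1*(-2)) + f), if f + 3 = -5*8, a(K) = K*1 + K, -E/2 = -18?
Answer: -1404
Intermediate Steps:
E = 36 (E = -2*(-18) = 36)
a(K) = 2*K (a(K) = K + K = 2*K)
f = -43 (f = -3 - 5*8 = -3 - 40 = -43)
E*(a(-1*(-2)) + f) = 36*(2*(-1*(-2)) - 43) = 36*(2*2 - 43) = 36*(4 - 43) = 36*(-39) = -1404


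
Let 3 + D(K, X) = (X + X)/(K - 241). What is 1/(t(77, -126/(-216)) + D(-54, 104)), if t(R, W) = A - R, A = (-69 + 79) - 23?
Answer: -295/27643 ≈ -0.010672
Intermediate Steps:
A = -13 (A = 10 - 23 = -13)
D(K, X) = -3 + 2*X/(-241 + K) (D(K, X) = -3 + (X + X)/(K - 241) = -3 + (2*X)/(-241 + K) = -3 + 2*X/(-241 + K))
t(R, W) = -13 - R
1/(t(77, -126/(-216)) + D(-54, 104)) = 1/((-13 - 1*77) + (723 - 3*(-54) + 2*104)/(-241 - 54)) = 1/((-13 - 77) + (723 + 162 + 208)/(-295)) = 1/(-90 - 1/295*1093) = 1/(-90 - 1093/295) = 1/(-27643/295) = -295/27643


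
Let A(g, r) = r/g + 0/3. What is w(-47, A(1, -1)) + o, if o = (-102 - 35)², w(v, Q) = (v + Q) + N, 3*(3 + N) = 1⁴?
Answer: 56155/3 ≈ 18718.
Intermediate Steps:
N = -8/3 (N = -3 + (⅓)*1⁴ = -3 + (⅓)*1 = -3 + ⅓ = -8/3 ≈ -2.6667)
A(g, r) = r/g (A(g, r) = r/g + 0*(⅓) = r/g + 0 = r/g)
w(v, Q) = -8/3 + Q + v (w(v, Q) = (v + Q) - 8/3 = (Q + v) - 8/3 = -8/3 + Q + v)
o = 18769 (o = (-137)² = 18769)
w(-47, A(1, -1)) + o = (-8/3 - 1/1 - 47) + 18769 = (-8/3 - 1*1 - 47) + 18769 = (-8/3 - 1 - 47) + 18769 = -152/3 + 18769 = 56155/3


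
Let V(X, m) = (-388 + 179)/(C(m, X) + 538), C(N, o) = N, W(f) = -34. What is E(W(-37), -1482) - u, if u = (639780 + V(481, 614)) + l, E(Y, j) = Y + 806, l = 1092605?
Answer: -1994817967/1152 ≈ -1.7316e+6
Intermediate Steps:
V(X, m) = -209/(538 + m) (V(X, m) = (-388 + 179)/(m + 538) = -209/(538 + m))
E(Y, j) = 806 + Y
u = 1995707311/1152 (u = (639780 - 209/(538 + 614)) + 1092605 = (639780 - 209/1152) + 1092605 = 737026351/1152 + 1092605 = 1995707311/1152 ≈ 1.7324e+6)
E(W(-37), -1482) - u = (806 - 34) - 1*1995707311/1152 = 772 - 1995707311/1152 = -1994817967/1152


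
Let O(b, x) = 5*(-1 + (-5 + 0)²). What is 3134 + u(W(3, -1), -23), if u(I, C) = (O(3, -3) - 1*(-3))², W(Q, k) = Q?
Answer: 18263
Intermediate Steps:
O(b, x) = 120 (O(b, x) = 5*(-1 + (-5)²) = 5*(-1 + 25) = 5*24 = 120)
u(I, C) = 15129 (u(I, C) = (120 - 1*(-3))² = (120 + 3)² = 123² = 15129)
3134 + u(W(3, -1), -23) = 3134 + 15129 = 18263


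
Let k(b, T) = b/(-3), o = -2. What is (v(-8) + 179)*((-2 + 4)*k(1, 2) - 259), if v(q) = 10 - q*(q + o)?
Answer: -84911/3 ≈ -28304.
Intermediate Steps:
k(b, T) = -b/3 (k(b, T) = b*(-1/3) = -b/3)
v(q) = 10 - q*(-2 + q) (v(q) = 10 - q*(q - 2) = 10 - q*(-2 + q))
(v(-8) + 179)*((-2 + 4)*k(1, 2) - 259) = ((10 - 1*(-8)**2 + 2*(-8)) + 179)*((-2 + 4)*(-1/3*1) - 259) = ((10 - 1*64 - 16) + 179)*(2*(-1/3) - 259) = ((10 - 64 - 16) + 179)*(-2/3 - 259) = (-70 + 179)*(-779/3) = 109*(-779/3) = -84911/3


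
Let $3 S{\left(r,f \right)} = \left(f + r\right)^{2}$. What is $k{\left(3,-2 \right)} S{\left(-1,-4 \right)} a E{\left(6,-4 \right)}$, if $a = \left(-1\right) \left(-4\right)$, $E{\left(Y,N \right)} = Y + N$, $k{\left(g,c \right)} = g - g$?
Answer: $0$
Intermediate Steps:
$S{\left(r,f \right)} = \frac{\left(f + r\right)^{2}}{3}$
$k{\left(g,c \right)} = 0$
$E{\left(Y,N \right)} = N + Y$
$a = 4$
$k{\left(3,-2 \right)} S{\left(-1,-4 \right)} a E{\left(6,-4 \right)} = 0 \frac{\left(-4 - 1\right)^{2}}{3} \cdot 4 \left(-4 + 6\right) = 0 \frac{\left(-5\right)^{2}}{3} \cdot 4 \cdot 2 = 0 \cdot \frac{1}{3} \cdot 25 \cdot 4 \cdot 2 = 0 \cdot \frac{25}{3} \cdot 4 \cdot 2 = 0 \cdot 4 \cdot 2 = 0 \cdot 2 = 0$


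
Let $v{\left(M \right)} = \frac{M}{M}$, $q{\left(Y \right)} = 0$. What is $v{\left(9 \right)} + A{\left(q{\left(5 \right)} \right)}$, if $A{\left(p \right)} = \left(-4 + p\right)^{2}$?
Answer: $17$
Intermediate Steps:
$v{\left(M \right)} = 1$
$v{\left(9 \right)} + A{\left(q{\left(5 \right)} \right)} = 1 + \left(-4 + 0\right)^{2} = 1 + \left(-4\right)^{2} = 1 + 16 = 17$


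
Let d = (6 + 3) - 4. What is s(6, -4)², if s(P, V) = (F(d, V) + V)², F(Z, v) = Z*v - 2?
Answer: 456976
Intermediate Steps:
d = 5 (d = 9 - 4 = 5)
F(Z, v) = -2 + Z*v
s(P, V) = (-2 + 6*V)² (s(P, V) = ((-2 + 5*V) + V)² = (-2 + 6*V)²)
s(6, -4)² = (4*(-1 + 3*(-4))²)² = (4*(-1 - 12)²)² = (4*(-13)²)² = (4*169)² = 676² = 456976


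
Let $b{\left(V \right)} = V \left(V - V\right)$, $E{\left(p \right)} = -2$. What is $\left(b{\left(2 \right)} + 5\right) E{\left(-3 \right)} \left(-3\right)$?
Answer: $30$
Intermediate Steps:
$b{\left(V \right)} = 0$ ($b{\left(V \right)} = V 0 = 0$)
$\left(b{\left(2 \right)} + 5\right) E{\left(-3 \right)} \left(-3\right) = \left(0 + 5\right) \left(\left(-2\right) \left(-3\right)\right) = 5 \cdot 6 = 30$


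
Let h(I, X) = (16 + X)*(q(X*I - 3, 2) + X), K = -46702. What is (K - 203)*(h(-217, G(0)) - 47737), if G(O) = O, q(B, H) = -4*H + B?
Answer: 2247359265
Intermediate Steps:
q(B, H) = B - 4*H
h(I, X) = (16 + X)*(-11 + X + I*X) (h(I, X) = (16 + X)*(((X*I - 3) - 4*2) + X) = (16 + X)*(((I*X - 3) - 8) + X) = (16 + X)*(((-3 + I*X) - 8) + X) = (16 + X)*((-11 + I*X) + X) = (16 + X)*(-11 + X + I*X))
(K - 203)*(h(-217, G(0)) - 47737) = (-46702 - 203)*((-176 + 0² + 5*0 - 217*0² + 16*(-217)*0) - 47737) = -46905*((-176 + 0 + 0 - 217*0 + 0) - 47737) = -46905*((-176 + 0 + 0 + 0 + 0) - 47737) = -46905*(-176 - 47737) = -46905*(-47913) = 2247359265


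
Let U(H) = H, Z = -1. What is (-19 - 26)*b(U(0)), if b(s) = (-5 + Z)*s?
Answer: 0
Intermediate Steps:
b(s) = -6*s (b(s) = (-5 - 1)*s = -6*s)
(-19 - 26)*b(U(0)) = (-19 - 26)*(-6*0) = -45*0 = 0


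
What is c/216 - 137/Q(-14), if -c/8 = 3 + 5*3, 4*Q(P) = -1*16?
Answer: 403/12 ≈ 33.583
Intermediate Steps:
Q(P) = -4 (Q(P) = (-1*16)/4 = (1/4)*(-16) = -4)
c = -144 (c = -8*(3 + 5*3) = -8*(3 + 15) = -8*18 = -144)
c/216 - 137/Q(-14) = -144/216 - 137/(-4) = -144*1/216 - 137*(-1/4) = -2/3 + 137/4 = 403/12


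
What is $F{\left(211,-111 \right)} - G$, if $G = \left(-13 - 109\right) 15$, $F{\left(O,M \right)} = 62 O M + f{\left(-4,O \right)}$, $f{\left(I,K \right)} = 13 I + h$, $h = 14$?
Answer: $-1450310$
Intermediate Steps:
$f{\left(I,K \right)} = 14 + 13 I$ ($f{\left(I,K \right)} = 13 I + 14 = 14 + 13 I$)
$F{\left(O,M \right)} = -38 + 62 M O$ ($F{\left(O,M \right)} = 62 O M + \left(14 + 13 \left(-4\right)\right) = 62 M O + \left(14 - 52\right) = 62 M O - 38 = -38 + 62 M O$)
$G = -1830$ ($G = \left(-122\right) 15 = -1830$)
$F{\left(211,-111 \right)} - G = \left(-38 + 62 \left(-111\right) 211\right) - -1830 = \left(-38 - 1452102\right) + 1830 = -1452140 + 1830 = -1450310$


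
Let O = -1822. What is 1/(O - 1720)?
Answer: -1/3542 ≈ -0.00028233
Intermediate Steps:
1/(O - 1720) = 1/(-1822 - 1720) = 1/(-3542) = -1/3542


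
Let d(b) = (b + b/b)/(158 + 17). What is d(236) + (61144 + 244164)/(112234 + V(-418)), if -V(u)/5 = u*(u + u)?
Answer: 167033761/143063025 ≈ 1.1676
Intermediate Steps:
V(u) = -10*u**2 (V(u) = -5*u*(u + u) = -5*u*2*u = -10*u**2)
d(b) = 1/175 + b/175 (d(b) = (b + 1)/175 = (1 + b)*(1/175) = 1/175 + b/175)
d(236) + (61144 + 244164)/(112234 + V(-418)) = (1/175 + (1/175)*236) + (61144 + 244164)/(112234 - 10*(-418)**2) = (1/175 + 236/175) + 305308/(112234 - 10*174724) = 237/175 + 305308/(112234 - 1747240) = 237/175 + 305308/(-1635006) = 237/175 + 305308*(-1/1635006) = 237/175 - 152654/817503 = 167033761/143063025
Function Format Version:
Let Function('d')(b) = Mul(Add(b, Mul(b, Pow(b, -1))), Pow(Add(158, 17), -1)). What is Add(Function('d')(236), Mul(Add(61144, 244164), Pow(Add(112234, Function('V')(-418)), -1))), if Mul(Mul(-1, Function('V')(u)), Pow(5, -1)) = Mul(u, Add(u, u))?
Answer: Rational(167033761, 143063025) ≈ 1.1676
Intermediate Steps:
Function('V')(u) = Mul(-10, Pow(u, 2)) (Function('V')(u) = Mul(-5, Mul(u, Add(u, u))) = Mul(-5, Mul(u, Mul(2, u))) = Mul(-5, Mul(2, Pow(u, 2))) = Mul(-10, Pow(u, 2)))
Function('d')(b) = Add(Rational(1, 175), Mul(Rational(1, 175), b)) (Function('d')(b) = Mul(Add(b, 1), Pow(175, -1)) = Mul(Add(1, b), Rational(1, 175)) = Add(Rational(1, 175), Mul(Rational(1, 175), b)))
Add(Function('d')(236), Mul(Add(61144, 244164), Pow(Add(112234, Function('V')(-418)), -1))) = Add(Add(Rational(1, 175), Mul(Rational(1, 175), 236)), Mul(Add(61144, 244164), Pow(Add(112234, Mul(-10, Pow(-418, 2))), -1))) = Add(Add(Rational(1, 175), Rational(236, 175)), Mul(305308, Pow(Add(112234, Mul(-10, 174724)), -1))) = Add(Rational(237, 175), Mul(305308, Pow(Add(112234, -1747240), -1))) = Add(Rational(237, 175), Mul(305308, Pow(-1635006, -1))) = Add(Rational(237, 175), Mul(305308, Rational(-1, 1635006))) = Add(Rational(237, 175), Rational(-152654, 817503)) = Rational(167033761, 143063025)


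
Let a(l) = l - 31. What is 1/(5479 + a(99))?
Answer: 1/5547 ≈ 0.00018028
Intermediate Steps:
a(l) = -31 + l
1/(5479 + a(99)) = 1/(5479 + (-31 + 99)) = 1/(5479 + 68) = 1/5547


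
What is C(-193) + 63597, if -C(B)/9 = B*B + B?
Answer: -269907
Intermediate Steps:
C(B) = -9*B - 9*B**2 (C(B) = -9*(B*B + B) = -9*(B**2 + B) = -9*(B + B**2) = -9*B - 9*B**2)
C(-193) + 63597 = -9*(-193)*(1 - 193) + 63597 = -9*(-193)*(-192) + 63597 = -333504 + 63597 = -269907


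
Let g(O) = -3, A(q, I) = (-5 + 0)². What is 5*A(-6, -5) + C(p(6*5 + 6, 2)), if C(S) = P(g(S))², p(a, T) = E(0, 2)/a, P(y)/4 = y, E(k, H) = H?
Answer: 269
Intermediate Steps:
A(q, I) = 25 (A(q, I) = (-5)² = 25)
P(y) = 4*y
p(a, T) = 2/a
C(S) = 144 (C(S) = (4*(-3))² = (-12)² = 144)
5*A(-6, -5) + C(p(6*5 + 6, 2)) = 5*25 + 144 = 125 + 144 = 269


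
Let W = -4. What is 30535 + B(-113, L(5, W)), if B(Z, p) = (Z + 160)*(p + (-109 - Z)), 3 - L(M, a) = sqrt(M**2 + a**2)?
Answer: 30864 - 47*sqrt(41) ≈ 30563.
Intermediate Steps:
L(M, a) = 3 - sqrt(M**2 + a**2)
B(Z, p) = (160 + Z)*(-109 + p - Z)
30535 + B(-113, L(5, W)) = 30535 + (-17440 - 1*(-113)**2 - 269*(-113) + 160*(3 - sqrt(5**2 + (-4)**2)) - 113*(3 - sqrt(5**2 + (-4)**2))) = 30535 + (-17440 - 1*12769 + 30397 + 160*(3 - sqrt(25 + 16)) - 113*(3 - sqrt(25 + 16))) = 30535 + (-17440 - 12769 + 30397 + 160*(3 - sqrt(41)) - 113*(3 - sqrt(41))) = 30535 + (-17440 - 12769 + 30397 + (480 - 160*sqrt(41)) + (-339 + 113*sqrt(41))) = 30535 + (329 - 47*sqrt(41)) = 30864 - 47*sqrt(41)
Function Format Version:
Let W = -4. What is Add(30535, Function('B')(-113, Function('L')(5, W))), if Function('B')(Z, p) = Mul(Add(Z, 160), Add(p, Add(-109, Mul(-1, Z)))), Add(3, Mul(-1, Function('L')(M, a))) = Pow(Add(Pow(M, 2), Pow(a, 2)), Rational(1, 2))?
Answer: Add(30864, Mul(-47, Pow(41, Rational(1, 2)))) ≈ 30563.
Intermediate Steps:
Function('L')(M, a) = Add(3, Mul(-1, Pow(Add(Pow(M, 2), Pow(a, 2)), Rational(1, 2))))
Function('B')(Z, p) = Mul(Add(160, Z), Add(-109, p, Mul(-1, Z)))
Add(30535, Function('B')(-113, Function('L')(5, W))) = Add(30535, Add(-17440, Mul(-1, Pow(-113, 2)), Mul(-269, -113), Mul(160, Add(3, Mul(-1, Pow(Add(Pow(5, 2), Pow(-4, 2)), Rational(1, 2))))), Mul(-113, Add(3, Mul(-1, Pow(Add(Pow(5, 2), Pow(-4, 2)), Rational(1, 2))))))) = Add(30535, Add(-17440, Mul(-1, 12769), 30397, Mul(160, Add(3, Mul(-1, Pow(Add(25, 16), Rational(1, 2))))), Mul(-113, Add(3, Mul(-1, Pow(Add(25, 16), Rational(1, 2))))))) = Add(30535, Add(-17440, -12769, 30397, Mul(160, Add(3, Mul(-1, Pow(41, Rational(1, 2))))), Mul(-113, Add(3, Mul(-1, Pow(41, Rational(1, 2))))))) = Add(30535, Add(-17440, -12769, 30397, Add(480, Mul(-160, Pow(41, Rational(1, 2)))), Add(-339, Mul(113, Pow(41, Rational(1, 2)))))) = Add(30535, Add(329, Mul(-47, Pow(41, Rational(1, 2))))) = Add(30864, Mul(-47, Pow(41, Rational(1, 2))))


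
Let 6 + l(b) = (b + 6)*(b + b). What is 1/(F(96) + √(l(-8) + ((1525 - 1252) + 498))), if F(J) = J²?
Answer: 9216/84933859 - √797/84933859 ≈ 0.00010818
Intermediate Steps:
l(b) = -6 + 2*b*(6 + b) (l(b) = -6 + (b + 6)*(b + b) = -6 + (6 + b)*(2*b) = -6 + 2*b*(6 + b))
1/(F(96) + √(l(-8) + ((1525 - 1252) + 498))) = 1/(96² + √((-6 + 2*(-8)² + 12*(-8)) + ((1525 - 1252) + 498))) = 1/(9216 + √((-6 + 2*64 - 96) + (273 + 498))) = 1/(9216 + √((-6 + 128 - 96) + 771)) = 1/(9216 + √(26 + 771)) = 1/(9216 + √797)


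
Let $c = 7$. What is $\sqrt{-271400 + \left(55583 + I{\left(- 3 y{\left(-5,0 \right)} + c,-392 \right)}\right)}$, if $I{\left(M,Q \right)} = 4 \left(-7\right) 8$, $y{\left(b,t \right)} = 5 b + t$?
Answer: $7 i \sqrt{4409} \approx 464.8 i$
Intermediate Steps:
$y{\left(b,t \right)} = t + 5 b$
$I{\left(M,Q \right)} = -224$ ($I{\left(M,Q \right)} = \left(-28\right) 8 = -224$)
$\sqrt{-271400 + \left(55583 + I{\left(- 3 y{\left(-5,0 \right)} + c,-392 \right)}\right)} = \sqrt{-271400 + \left(55583 - 224\right)} = \sqrt{-271400 + 55359} = \sqrt{-216041} = 7 i \sqrt{4409}$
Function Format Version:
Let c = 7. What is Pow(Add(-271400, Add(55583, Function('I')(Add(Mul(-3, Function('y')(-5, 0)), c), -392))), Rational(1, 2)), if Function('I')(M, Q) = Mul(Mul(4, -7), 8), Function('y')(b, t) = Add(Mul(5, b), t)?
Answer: Mul(7, I, Pow(4409, Rational(1, 2))) ≈ Mul(464.80, I)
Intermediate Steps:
Function('y')(b, t) = Add(t, Mul(5, b))
Function('I')(M, Q) = -224 (Function('I')(M, Q) = Mul(-28, 8) = -224)
Pow(Add(-271400, Add(55583, Function('I')(Add(Mul(-3, Function('y')(-5, 0)), c), -392))), Rational(1, 2)) = Pow(Add(-271400, Add(55583, -224)), Rational(1, 2)) = Pow(Add(-271400, 55359), Rational(1, 2)) = Pow(-216041, Rational(1, 2)) = Mul(7, I, Pow(4409, Rational(1, 2)))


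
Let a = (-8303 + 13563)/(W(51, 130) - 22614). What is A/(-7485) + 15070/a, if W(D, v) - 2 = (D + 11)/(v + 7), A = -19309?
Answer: -127522862218/1968555 ≈ -64780.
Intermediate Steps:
W(D, v) = 2 + (11 + D)/(7 + v) (W(D, v) = 2 + (D + 11)/(v + 7) = 2 + (11 + D)/(7 + v))
a = -360310/1548891 (a = (-8303 + 13563)/((25 + 51 + 2*130)/(7 + 130) - 22614) = 5260/((25 + 51 + 260)/137 - 22614) = 5260/((1/137)*336 - 22614) = 5260/(336/137 - 22614) = 5260/(-3097782/137) = 5260*(-137/3097782) = -360310/1548891 ≈ -0.23262)
A/(-7485) + 15070/a = -19309/(-7485) + 15070/(-360310/1548891) = -19309*(-1/7485) + 15070*(-1548891/360310) = 19309/7485 - 17037801/263 = -127522862218/1968555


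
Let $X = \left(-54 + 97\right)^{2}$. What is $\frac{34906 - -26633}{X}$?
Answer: $\frac{61539}{1849} \approx 33.282$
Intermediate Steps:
$X = 1849$ ($X = 43^{2} = 1849$)
$\frac{34906 - -26633}{X} = \frac{34906 - -26633}{1849} = \left(34906 + 26633\right) \frac{1}{1849} = 61539 \cdot \frac{1}{1849} = \frac{61539}{1849}$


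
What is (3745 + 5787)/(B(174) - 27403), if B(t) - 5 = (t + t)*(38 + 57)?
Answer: 4766/2831 ≈ 1.6835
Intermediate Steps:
B(t) = 5 + 190*t (B(t) = 5 + (t + t)*(38 + 57) = 5 + (2*t)*95 = 5 + 190*t)
(3745 + 5787)/(B(174) - 27403) = (3745 + 5787)/((5 + 190*174) - 27403) = 9532/((5 + 33060) - 27403) = 9532/(33065 - 27403) = 9532/5662 = 9532*(1/5662) = 4766/2831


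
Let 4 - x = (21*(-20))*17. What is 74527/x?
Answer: 74527/7144 ≈ 10.432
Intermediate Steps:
x = 7144 (x = 4 - 21*(-20)*17 = 4 - (-420)*17 = 4 - 1*(-7140) = 4 + 7140 = 7144)
74527/x = 74527/7144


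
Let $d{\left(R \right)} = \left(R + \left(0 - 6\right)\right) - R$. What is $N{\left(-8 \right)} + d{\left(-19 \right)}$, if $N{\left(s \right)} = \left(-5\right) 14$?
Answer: $-76$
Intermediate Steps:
$N{\left(s \right)} = -70$
$d{\left(R \right)} = -6$ ($d{\left(R \right)} = \left(R + \left(0 - 6\right)\right) - R = \left(R - 6\right) - R = \left(-6 + R\right) - R = -6$)
$N{\left(-8 \right)} + d{\left(-19 \right)} = -70 - 6 = -76$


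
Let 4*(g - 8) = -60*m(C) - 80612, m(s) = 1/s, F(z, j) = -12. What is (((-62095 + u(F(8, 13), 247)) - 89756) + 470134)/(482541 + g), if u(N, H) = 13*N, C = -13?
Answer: 4135651/6011163 ≈ 0.68799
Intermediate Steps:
g = -261870/13 (g = 8 + (-60/(-13) - 80612)/4 = 8 + (-60*(-1/13) - 80612)/4 = 8 + (60/13 - 80612)/4 = 8 + (¼)*(-1047896/13) = 8 - 261974/13 = -261870/13 ≈ -20144.)
(((-62095 + u(F(8, 13), 247)) - 89756) + 470134)/(482541 + g) = (((-62095 + 13*(-12)) - 89756) + 470134)/(482541 - 261870/13) = (((-62095 - 156) - 89756) + 470134)/(6011163/13) = ((-62251 - 89756) + 470134)*(13/6011163) = (-152007 + 470134)*(13/6011163) = 318127*(13/6011163) = 4135651/6011163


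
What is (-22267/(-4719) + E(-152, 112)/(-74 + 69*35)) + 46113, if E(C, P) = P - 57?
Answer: 509470951819/11047179 ≈ 46118.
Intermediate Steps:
E(C, P) = -57 + P
(-22267/(-4719) + E(-152, 112)/(-74 + 69*35)) + 46113 = (-22267/(-4719) + (-57 + 112)/(-74 + 69*35)) + 46113 = (-22267*(-1/4719) + 55/(-74 + 2415)) + 46113 = (22267/4719 + 55/2341) + 46113 = 52386592/11047179 + 46113 = 509470951819/11047179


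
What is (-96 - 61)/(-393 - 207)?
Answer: 157/600 ≈ 0.26167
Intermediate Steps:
(-96 - 61)/(-393 - 207) = -157/(-600) = -157*(-1/600) = 157/600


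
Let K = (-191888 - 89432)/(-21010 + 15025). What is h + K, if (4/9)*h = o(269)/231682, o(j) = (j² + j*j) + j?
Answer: 4882128385/100844856 ≈ 48.412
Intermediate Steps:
o(j) = j + 2*j² (o(j) = (j² + j²) + j = 2*j² + j = j + 2*j²)
K = 56264/1197 (K = -281320/(-5985) = -281320*(-1/5985) = 56264/1197 ≈ 47.004)
h = 118629/84248 (h = 9*((269*(1 + 2*269))/231682)/4 = 9*((269*(1 + 538))*(1/231682))/4 = 9*((269*539)*(1/231682))/4 = 9*(144991*(1/231682))/4 = (9/4)*(13181/21062) = 118629/84248 ≈ 1.4081)
h + K = 118629/84248 + 56264/1197 = 4882128385/100844856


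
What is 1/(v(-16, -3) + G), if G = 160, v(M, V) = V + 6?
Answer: 1/163 ≈ 0.0061350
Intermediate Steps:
v(M, V) = 6 + V
1/(v(-16, -3) + G) = 1/((6 - 3) + 160) = 1/(3 + 160) = 1/163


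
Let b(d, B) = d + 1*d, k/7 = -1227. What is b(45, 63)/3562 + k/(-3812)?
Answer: 15468549/6789172 ≈ 2.2784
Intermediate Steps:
k = -8589 (k = 7*(-1227) = -8589)
b(d, B) = 2*d (b(d, B) = d + d = 2*d)
b(45, 63)/3562 + k/(-3812) = (2*45)/3562 - 8589/(-3812) = 90*(1/3562) - 8589*(-1/3812) = 45/1781 + 8589/3812 = 15468549/6789172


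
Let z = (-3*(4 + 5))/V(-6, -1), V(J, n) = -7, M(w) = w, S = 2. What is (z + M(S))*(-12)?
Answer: -492/7 ≈ -70.286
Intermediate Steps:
z = 27/7 (z = -3*(4 + 5)/(-7) = -3*9*(-1/7) = -27*(-1/7) = 27/7 ≈ 3.8571)
(z + M(S))*(-12) = (27/7 + 2)*(-12) = (41/7)*(-12) = -492/7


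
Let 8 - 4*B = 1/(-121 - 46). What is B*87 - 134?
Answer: 26807/668 ≈ 40.130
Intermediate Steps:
B = 1337/668 (B = 2 - 1/(4*(-121 - 46)) = 2 - 1/4/(-167) = 2 - 1/4*(-1/167) = 2 + 1/668 = 1337/668 ≈ 2.0015)
B*87 - 134 = (1337/668)*87 - 134 = 116319/668 - 134 = 26807/668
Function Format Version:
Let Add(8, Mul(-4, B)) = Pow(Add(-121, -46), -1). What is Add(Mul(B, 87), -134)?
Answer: Rational(26807, 668) ≈ 40.130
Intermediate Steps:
B = Rational(1337, 668) (B = Add(2, Mul(Rational(-1, 4), Pow(Add(-121, -46), -1))) = Add(2, Mul(Rational(-1, 4), Pow(-167, -1))) = Add(2, Mul(Rational(-1, 4), Rational(-1, 167))) = Add(2, Rational(1, 668)) = Rational(1337, 668) ≈ 2.0015)
Add(Mul(B, 87), -134) = Add(Mul(Rational(1337, 668), 87), -134) = Add(Rational(116319, 668), -134) = Rational(26807, 668)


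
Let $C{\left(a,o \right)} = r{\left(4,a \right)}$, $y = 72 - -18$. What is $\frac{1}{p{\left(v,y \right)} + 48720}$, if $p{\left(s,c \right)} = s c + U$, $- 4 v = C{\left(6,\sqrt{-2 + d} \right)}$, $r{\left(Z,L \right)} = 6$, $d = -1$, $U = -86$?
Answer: $\frac{1}{48499} \approx 2.0619 \cdot 10^{-5}$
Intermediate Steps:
$y = 90$ ($y = 72 + 18 = 90$)
$C{\left(a,o \right)} = 6$
$v = - \frac{3}{2}$ ($v = \left(- \frac{1}{4}\right) 6 = - \frac{3}{2} \approx -1.5$)
$p{\left(s,c \right)} = -86 + c s$ ($p{\left(s,c \right)} = s c - 86 = c s - 86 = -86 + c s$)
$\frac{1}{p{\left(v,y \right)} + 48720} = \frac{1}{\left(-86 + 90 \left(- \frac{3}{2}\right)\right) + 48720} = \frac{1}{\left(-86 - 135\right) + 48720} = \frac{1}{-221 + 48720} = \frac{1}{48499}$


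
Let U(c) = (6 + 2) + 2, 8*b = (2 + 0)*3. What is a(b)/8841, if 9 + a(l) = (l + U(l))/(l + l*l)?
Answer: -17/185661 ≈ -9.1565e-5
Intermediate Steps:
b = 3/4 (b = ((2 + 0)*3)/8 = (2*3)/8 = (1/8)*6 = 3/4 ≈ 0.75000)
U(c) = 10 (U(c) = 8 + 2 = 10)
a(l) = -9 + (10 + l)/(l + l**2) (a(l) = -9 + (l + 10)/(l + l*l) = -9 + (10 + l)/(l + l**2))
a(b)/8841 = ((10 - 9*(3/4)**2 - 8*3/4)/((3/4)*(1 + 3/4)))/8841 = (4*(10 - 9*9/16 - 6)/(3*(7/4)))*(1/8841) = ((4/3)*(4/7)*(10 - 81/16 - 6))*(1/8841) = ((4/3)*(4/7)*(-17/16))*(1/8841) = -17/21*1/8841 = -17/185661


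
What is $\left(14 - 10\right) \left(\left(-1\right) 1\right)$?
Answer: $-4$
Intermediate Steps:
$\left(14 - 10\right) \left(\left(-1\right) 1\right) = 4 \left(-1\right) = -4$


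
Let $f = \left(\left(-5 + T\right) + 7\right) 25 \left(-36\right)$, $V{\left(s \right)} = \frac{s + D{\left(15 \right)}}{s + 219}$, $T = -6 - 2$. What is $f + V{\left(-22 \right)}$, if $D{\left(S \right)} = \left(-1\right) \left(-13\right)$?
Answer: $\frac{1063791}{197} \approx 5400.0$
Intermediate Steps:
$D{\left(S \right)} = 13$
$T = -8$ ($T = -6 - 2 = -8$)
$V{\left(s \right)} = \frac{13 + s}{219 + s}$ ($V{\left(s \right)} = \frac{s + 13}{s + 219} = \frac{13 + s}{219 + s}$)
$f = 5400$ ($f = \left(\left(-5 - 8\right) + 7\right) 25 \left(-36\right) = \left(-13 + 7\right) 25 \left(-36\right) = \left(-6\right) 25 \left(-36\right) = \left(-150\right) \left(-36\right) = 5400$)
$f + V{\left(-22 \right)} = 5400 + \frac{13 - 22}{219 - 22} = 5400 + \frac{1}{197} \left(-9\right) = 5400 - \frac{9}{197} = \frac{1063791}{197}$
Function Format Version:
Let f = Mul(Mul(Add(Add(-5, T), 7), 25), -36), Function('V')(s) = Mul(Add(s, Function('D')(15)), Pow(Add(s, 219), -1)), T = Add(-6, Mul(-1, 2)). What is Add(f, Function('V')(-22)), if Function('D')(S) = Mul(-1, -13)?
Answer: Rational(1063791, 197) ≈ 5400.0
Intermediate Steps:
Function('D')(S) = 13
T = -8 (T = Add(-6, -2) = -8)
Function('V')(s) = Mul(Pow(Add(219, s), -1), Add(13, s)) (Function('V')(s) = Mul(Add(s, 13), Pow(Add(s, 219), -1)) = Mul(Add(13, s), Pow(Add(219, s), -1)) = Mul(Pow(Add(219, s), -1), Add(13, s)))
f = 5400 (f = Mul(Mul(Add(Add(-5, -8), 7), 25), -36) = Mul(Mul(Add(-13, 7), 25), -36) = Mul(Mul(-6, 25), -36) = Mul(-150, -36) = 5400)
Add(f, Function('V')(-22)) = Add(5400, Mul(Pow(Add(219, -22), -1), Add(13, -22))) = Add(5400, Mul(Pow(197, -1), -9)) = Add(5400, Mul(Rational(1, 197), -9)) = Add(5400, Rational(-9, 197)) = Rational(1063791, 197)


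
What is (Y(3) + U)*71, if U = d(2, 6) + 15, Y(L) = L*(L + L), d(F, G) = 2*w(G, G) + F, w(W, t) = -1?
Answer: 2343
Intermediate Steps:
d(F, G) = -2 + F (d(F, G) = 2*(-1) + F = -2 + F)
Y(L) = 2*L**2 (Y(L) = L*(2*L) = 2*L**2)
U = 15 (U = (-2 + 2) + 15 = 0 + 15 = 15)
(Y(3) + U)*71 = (2*3**2 + 15)*71 = (2*9 + 15)*71 = (18 + 15)*71 = 33*71 = 2343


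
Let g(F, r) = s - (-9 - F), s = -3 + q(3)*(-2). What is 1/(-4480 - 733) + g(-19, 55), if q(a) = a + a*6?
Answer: -286716/5213 ≈ -55.000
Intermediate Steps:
q(a) = 7*a (q(a) = a + 6*a = 7*a)
s = -45 (s = -3 + (7*3)*(-2) = -3 + 21*(-2) = -3 - 42 = -45)
g(F, r) = -36 + F (g(F, r) = -45 - (-9 - F) = -45 + (9 + F) = -36 + F)
1/(-4480 - 733) + g(-19, 55) = 1/(-4480 - 733) + (-36 - 19) = 1/(-5213) - 55 = -1/5213 - 55 = -286716/5213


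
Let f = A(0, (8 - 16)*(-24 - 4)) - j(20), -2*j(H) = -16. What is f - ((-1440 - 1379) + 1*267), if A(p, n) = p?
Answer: 2544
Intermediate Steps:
j(H) = 8 (j(H) = -½*(-16) = 8)
f = -8 (f = 0 - 1*8 = 0 - 8 = -8)
f - ((-1440 - 1379) + 1*267) = -8 - ((-1440 - 1379) + 1*267) = -8 - (-2819 + 267) = -8 - 1*(-2552) = -8 + 2552 = 2544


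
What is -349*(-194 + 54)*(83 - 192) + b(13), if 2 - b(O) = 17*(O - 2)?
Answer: -5325925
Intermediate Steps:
b(O) = 36 - 17*O (b(O) = 2 - 17*(O - 2) = 2 - 17*(-2 + O) = 2 - (-34 + 17*O) = 2 + (34 - 17*O) = 36 - 17*O)
-349*(-194 + 54)*(83 - 192) + b(13) = -349*(-194 + 54)*(83 - 192) + (36 - 17*13) = -(-48860)*(-109) + (36 - 221) = -349*15260 - 185 = -5325740 - 185 = -5325925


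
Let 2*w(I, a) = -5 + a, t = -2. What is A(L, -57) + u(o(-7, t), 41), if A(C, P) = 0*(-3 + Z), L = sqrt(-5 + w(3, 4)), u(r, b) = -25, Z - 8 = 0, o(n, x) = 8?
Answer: -25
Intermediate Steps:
w(I, a) = -5/2 + a/2 (w(I, a) = (-5 + a)/2 = -5/2 + a/2)
Z = 8 (Z = 8 + 0 = 8)
L = I*sqrt(22)/2 (L = sqrt(-5 + (-5/2 + (1/2)*4)) = sqrt(-5 + (-5/2 + 2)) = sqrt(-5 - 1/2) = sqrt(-11/2) = I*sqrt(22)/2 ≈ 2.3452*I)
A(C, P) = 0 (A(C, P) = 0*(-3 + 8) = 0*5 = 0)
A(L, -57) + u(o(-7, t), 41) = 0 - 25 = -25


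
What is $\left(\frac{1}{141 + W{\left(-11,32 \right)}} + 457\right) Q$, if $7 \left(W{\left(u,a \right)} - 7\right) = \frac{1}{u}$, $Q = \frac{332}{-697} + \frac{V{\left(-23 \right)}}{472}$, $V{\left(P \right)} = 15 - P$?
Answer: $- \frac{84765276882}{468596585} \approx -180.89$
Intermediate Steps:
$Q = - \frac{65109}{164492}$ ($Q = \frac{332}{-697} + \frac{15 - -23}{472} = 332 \left(- \frac{1}{697}\right) + \left(15 + 23\right) \frac{1}{472} = - \frac{332}{697} + 38 \cdot \frac{1}{472} = - \frac{332}{697} + \frac{19}{236} = - \frac{65109}{164492} \approx -0.39582$)
$W{\left(u,a \right)} = 7 + \frac{1}{7 u}$
$\left(\frac{1}{141 + W{\left(-11,32 \right)}} + 457\right) Q = \left(\frac{1}{141 + \left(7 + \frac{1}{7 \left(-11\right)}\right)} + 457\right) \left(- \frac{65109}{164492}\right) = \left(\frac{1}{141 + \left(7 + \frac{1}{7} \left(- \frac{1}{11}\right)\right)} + 457\right) \left(- \frac{65109}{164492}\right) = \left(\frac{1}{141 + \left(7 - \frac{1}{77}\right)} + 457\right) \left(- \frac{65109}{164492}\right) = \left(\frac{1}{141 + \frac{538}{77}} + 457\right) \left(- \frac{65109}{164492}\right) = \left(\frac{1}{\frac{11395}{77}} + 457\right) \left(- \frac{65109}{164492}\right) = \left(\frac{77}{11395} + 457\right) \left(- \frac{65109}{164492}\right) = \frac{5207592}{11395} \left(- \frac{65109}{164492}\right) = - \frac{84765276882}{468596585}$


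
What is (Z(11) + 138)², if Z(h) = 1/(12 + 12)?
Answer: 10975969/576 ≈ 19056.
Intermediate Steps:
Z(h) = 1/24
(Z(11) + 138)² = (1/24 + 138)² = (3313/24)² = 10975969/576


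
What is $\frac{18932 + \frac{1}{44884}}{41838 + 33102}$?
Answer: $\frac{283247963}{1121202320} \approx 0.25263$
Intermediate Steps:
$\frac{18932 + \frac{1}{44884}}{41838 + 33102} = \frac{18932 + \frac{1}{44884}}{74940} = \frac{849743889}{44884} \cdot \frac{1}{74940} = \frac{283247963}{1121202320}$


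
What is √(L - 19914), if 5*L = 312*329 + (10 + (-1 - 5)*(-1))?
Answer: √15470/5 ≈ 24.876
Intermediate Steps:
L = 102664/5 (L = (312*329 + (10 + (-1 - 5)*(-1)))/5 = (102648 + (10 - 6*(-1)))/5 = (102648 + (10 + 6))/5 = (102648 + 16)/5 = (⅕)*102664 = 102664/5 ≈ 20533.)
√(L - 19914) = √(102664/5 - 19914) = √(3094/5) = √15470/5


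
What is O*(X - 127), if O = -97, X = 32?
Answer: 9215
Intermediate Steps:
O*(X - 127) = -97*(32 - 127) = -97*(-95) = 9215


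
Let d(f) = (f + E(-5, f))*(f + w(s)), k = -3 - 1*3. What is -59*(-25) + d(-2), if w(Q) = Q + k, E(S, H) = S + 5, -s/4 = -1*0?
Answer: 1491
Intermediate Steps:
s = 0 (s = -(-4)*0 = -4*0 = 0)
k = -6 (k = -3 - 3 = -6)
E(S, H) = 5 + S
w(Q) = -6 + Q (w(Q) = Q - 6 = -6 + Q)
d(f) = f*(-6 + f) (d(f) = (f + (5 - 5))*(f + (-6 + 0)) = (f + 0)*(f - 6) = f*(-6 + f))
-59*(-25) + d(-2) = -59*(-25) - 2*(-6 - 2) = 1475 - 2*(-8) = 1475 + 16 = 1491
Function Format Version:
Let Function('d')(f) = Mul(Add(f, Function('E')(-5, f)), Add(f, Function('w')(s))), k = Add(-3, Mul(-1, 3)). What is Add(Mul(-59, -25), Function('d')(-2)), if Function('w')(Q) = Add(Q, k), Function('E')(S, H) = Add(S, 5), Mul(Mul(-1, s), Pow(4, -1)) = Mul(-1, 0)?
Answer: 1491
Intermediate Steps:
s = 0 (s = Mul(-4, Mul(-1, 0)) = Mul(-4, 0) = 0)
k = -6 (k = Add(-3, -3) = -6)
Function('E')(S, H) = Add(5, S)
Function('w')(Q) = Add(-6, Q) (Function('w')(Q) = Add(Q, -6) = Add(-6, Q))
Function('d')(f) = Mul(f, Add(-6, f)) (Function('d')(f) = Mul(Add(f, Add(5, -5)), Add(f, Add(-6, 0))) = Mul(Add(f, 0), Add(f, -6)) = Mul(f, Add(-6, f)))
Add(Mul(-59, -25), Function('d')(-2)) = Add(Mul(-59, -25), Mul(-2, Add(-6, -2))) = Add(1475, Mul(-2, -8)) = Add(1475, 16) = 1491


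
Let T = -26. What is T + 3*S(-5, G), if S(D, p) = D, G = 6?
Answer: -41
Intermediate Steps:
T + 3*S(-5, G) = -26 + 3*(-5) = -26 - 15 = -41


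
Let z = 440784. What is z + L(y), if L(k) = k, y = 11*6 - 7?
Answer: 440843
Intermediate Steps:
y = 59 (y = 66 - 7 = 59)
z + L(y) = 440784 + 59 = 440843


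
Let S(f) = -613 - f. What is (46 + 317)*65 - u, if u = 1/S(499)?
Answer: 26237641/1112 ≈ 23595.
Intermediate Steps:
u = -1/1112 (u = 1/(-613 - 1*499) = 1/(-613 - 499) = 1/(-1112) = -1/1112 ≈ -0.00089928)
(46 + 317)*65 - u = (46 + 317)*65 - 1*(-1/1112) = 363*65 + 1/1112 = 23595 + 1/1112 = 26237641/1112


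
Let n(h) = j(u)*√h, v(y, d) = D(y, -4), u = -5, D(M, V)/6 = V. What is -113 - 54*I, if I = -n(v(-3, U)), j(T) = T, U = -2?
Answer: -113 - 540*I*√6 ≈ -113.0 - 1322.7*I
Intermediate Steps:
D(M, V) = 6*V
v(y, d) = -24 (v(y, d) = 6*(-4) = -24)
n(h) = -5*√h
I = 10*I*√6 (I = -(-5)*√(-24) = -(-5)*2*I*√6 = -(-10)*I*√6 = 10*I*√6 ≈ 24.495*I)
-113 - 54*I = -113 - 540*I*√6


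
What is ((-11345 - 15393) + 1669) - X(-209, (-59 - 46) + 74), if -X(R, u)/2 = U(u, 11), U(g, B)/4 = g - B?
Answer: -25405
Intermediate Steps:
U(g, B) = -4*B + 4*g (U(g, B) = 4*(g - B) = -4*B + 4*g)
X(R, u) = 88 - 8*u (X(R, u) = -2*(-4*11 + 4*u) = -2*(-44 + 4*u) = 88 - 8*u)
((-11345 - 15393) + 1669) - X(-209, (-59 - 46) + 74) = ((-11345 - 15393) + 1669) - (88 - 8*((-59 - 46) + 74)) = (-26738 + 1669) - (88 - 8*(-105 + 74)) = -25069 - (88 - 8*(-31)) = -25069 - (88 + 248) = -25069 - 1*336 = -25069 - 336 = -25405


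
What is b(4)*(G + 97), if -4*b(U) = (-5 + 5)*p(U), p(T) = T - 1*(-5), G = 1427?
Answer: 0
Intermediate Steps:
p(T) = 5 + T (p(T) = T + 5 = 5 + T)
b(U) = 0 (b(U) = -(-5 + 5)*(5 + U)/4 = -0*(5 + U) = -¼*0 = 0)
b(4)*(G + 97) = 0*(1427 + 97) = 0*1524 = 0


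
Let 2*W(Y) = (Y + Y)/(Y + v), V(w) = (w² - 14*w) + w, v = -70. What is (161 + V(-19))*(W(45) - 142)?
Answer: -552911/5 ≈ -1.1058e+5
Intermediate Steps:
V(w) = w² - 13*w
W(Y) = Y/(-70 + Y) (W(Y) = ((Y + Y)/(Y - 70))/2 = ((2*Y)/(-70 + Y))/2 = (2*Y/(-70 + Y))/2 = Y/(-70 + Y))
(161 + V(-19))*(W(45) - 142) = (161 - 19*(-13 - 19))*(45/(-70 + 45) - 142) = (161 - 19*(-32))*(45/(-25) - 142) = (161 + 608)*(45*(-1/25) - 142) = 769*(-9/5 - 142) = 769*(-719/5) = -552911/5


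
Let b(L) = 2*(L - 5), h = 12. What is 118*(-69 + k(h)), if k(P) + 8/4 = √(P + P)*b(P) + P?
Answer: -6962 + 3304*√6 ≈ 1131.1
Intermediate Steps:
b(L) = -10 + 2*L (b(L) = 2*(-5 + L) = -10 + 2*L)
k(P) = -2 + P + √2*√P*(-10 + 2*P) (k(P) = -2 + (√(P + P)*(-10 + 2*P) + P) = -2 + (√(2*P)*(-10 + 2*P) + P) = -2 + ((√2*√P)*(-10 + 2*P) + P) = -2 + (√2*√P*(-10 + 2*P) + P) = -2 + (P + √2*√P*(-10 + 2*P)) = -2 + P + √2*√P*(-10 + 2*P))
118*(-69 + k(h)) = 118*(-69 + (-2 + 12 + 2*√2*√12*(-5 + 12))) = 118*(-69 + (-2 + 12 + 2*√2*(2*√3)*7)) = 118*(-69 + (-2 + 12 + 28*√6)) = 118*(-69 + (10 + 28*√6)) = 118*(-59 + 28*√6) = -6962 + 3304*√6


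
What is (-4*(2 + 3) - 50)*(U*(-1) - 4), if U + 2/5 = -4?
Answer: -28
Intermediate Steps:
U = -22/5 (U = -⅖ - 4 = -22/5 ≈ -4.4000)
(-4*(2 + 3) - 50)*(U*(-1) - 4) = (-4*(2 + 3) - 50)*(-22/5*(-1) - 4) = (-4*5 - 50)*(22/5 - 4) = (-20 - 50)*(⅖) = -70*⅖ = -28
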